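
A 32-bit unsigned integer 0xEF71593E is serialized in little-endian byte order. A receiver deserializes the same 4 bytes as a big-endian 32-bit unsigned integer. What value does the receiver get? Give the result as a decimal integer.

Stored little-endian, the bytes at ascending addresses are 3E 59 71 EF.
Read back as big-endian, the last byte is least significant, giving 0x3E5971EF.
0x3E5971EF = 1046049263.

1046049263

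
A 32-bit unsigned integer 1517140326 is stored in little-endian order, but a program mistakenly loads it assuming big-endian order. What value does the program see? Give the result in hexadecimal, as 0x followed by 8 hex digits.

0x66B96D5A

1517140326 in 32-bit hexadecimal is 0x5A6DB966.
Stored little-endian, the bytes at ascending addresses are 66 B9 6D 5A.
Read back as big-endian, the last byte is least significant, giving 0x66B96D5A.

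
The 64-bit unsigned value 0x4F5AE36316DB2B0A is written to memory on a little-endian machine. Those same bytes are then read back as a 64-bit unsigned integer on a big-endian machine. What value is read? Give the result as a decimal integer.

732920253589445199

Stored little-endian, the bytes at ascending addresses are 0A 2B DB 16 63 E3 5A 4F.
Read back as big-endian, the last byte is least significant, giving 0x0A2BDB1663E35A4F.
0x0A2BDB1663E35A4F = 732920253589445199.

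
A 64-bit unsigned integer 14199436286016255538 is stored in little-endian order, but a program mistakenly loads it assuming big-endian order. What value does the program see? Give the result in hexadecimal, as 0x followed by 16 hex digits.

0x3276CAFE11880EC5

14199436286016255538 in 64-bit hexadecimal is 0xC50E8811FECA7632.
Stored little-endian, the bytes at ascending addresses are 32 76 CA FE 11 88 0E C5.
Read back as big-endian, the last byte is least significant, giving 0x3276CAFE11880EC5.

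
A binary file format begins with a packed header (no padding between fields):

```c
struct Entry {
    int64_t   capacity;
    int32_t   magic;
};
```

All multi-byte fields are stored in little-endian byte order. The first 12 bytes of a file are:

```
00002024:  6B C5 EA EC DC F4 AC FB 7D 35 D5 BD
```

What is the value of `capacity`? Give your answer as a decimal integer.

`capacity` is the first field, at byte offset 0, occupying 8 bytes.
Bytes at offsets 0..7: 6B C5 EA EC DC F4 AC FB.
Little-endian stores the least-significant byte at the lowest address.
Reassemble most-significant byte first: FB AC F4 DC EC EA C5 6B → 0xFBACF4DCECEAC56B.
Top bit is set, so as a signed 64-bit value this is 0xFBACF4DCECEAC56B − 2^64 = -311605044490615445.

-311605044490615445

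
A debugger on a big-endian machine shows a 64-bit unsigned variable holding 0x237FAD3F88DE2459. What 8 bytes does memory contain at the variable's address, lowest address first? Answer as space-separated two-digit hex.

Split into bytes (most-significant first): 23 7F AD 3F 88 DE 24 59.
In big-endian order the high byte comes first in memory.
So the memory order matches the most-significant-first order: 23 7F AD 3F 88 DE 24 59.

23 7F AD 3F 88 DE 24 59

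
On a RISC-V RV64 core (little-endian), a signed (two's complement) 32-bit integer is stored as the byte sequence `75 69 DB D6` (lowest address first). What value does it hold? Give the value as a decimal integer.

-690263691

Little-endian: lowest address holds the least-significant byte.
Reassemble most-significant byte first: D6 DB 69 75 → 0xD6DB6975.
Top bit is set, so as a signed 32-bit value this is 0xD6DB6975 − 2^32 = -690263691.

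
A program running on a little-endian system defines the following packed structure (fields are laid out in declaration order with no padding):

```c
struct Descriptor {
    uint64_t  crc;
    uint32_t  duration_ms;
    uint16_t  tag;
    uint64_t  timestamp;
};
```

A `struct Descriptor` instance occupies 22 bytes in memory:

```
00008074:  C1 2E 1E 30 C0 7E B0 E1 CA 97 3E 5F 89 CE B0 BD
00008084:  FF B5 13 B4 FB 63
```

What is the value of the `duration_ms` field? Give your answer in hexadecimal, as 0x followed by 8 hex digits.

0x5F3E97CA

`duration_ms` follows `crc` (8 bytes), so it starts at byte offset 8 and occupies 4 bytes.
Bytes at offsets 8..11: CA 97 3E 5F.
In little-endian order the low byte comes first in memory.
Reassemble most-significant byte first: 5F 3E 97 CA → 0x5F3E97CA.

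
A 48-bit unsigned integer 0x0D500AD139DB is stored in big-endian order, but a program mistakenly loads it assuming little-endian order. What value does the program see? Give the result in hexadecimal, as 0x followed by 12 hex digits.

Stored big-endian, the bytes at ascending addresses are 0D 50 0A D1 39 DB.
Read back as little-endian, the first byte is least significant, giving 0xDB39D10A500D.

0xDB39D10A500D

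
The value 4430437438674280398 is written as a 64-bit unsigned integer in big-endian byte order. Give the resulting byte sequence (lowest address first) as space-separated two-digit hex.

3D 7C 13 60 83 C5 9F CE

4430437438674280398 in hexadecimal, padded to 64 bits, is 0x3D7C136083C59FCE.
Split into bytes (most-significant first): 3D 7C 13 60 83 C5 9F CE.
Big-endian: lowest address holds the most-significant byte.
So the memory order matches the most-significant-first order: 3D 7C 13 60 83 C5 9F CE.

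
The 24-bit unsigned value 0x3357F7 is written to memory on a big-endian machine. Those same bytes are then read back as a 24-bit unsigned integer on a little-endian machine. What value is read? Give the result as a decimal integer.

16209715

Stored big-endian, the bytes at ascending addresses are 33 57 F7.
Read back as little-endian, the first byte is least significant, giving 0xF75733.
0xF75733 = 16209715.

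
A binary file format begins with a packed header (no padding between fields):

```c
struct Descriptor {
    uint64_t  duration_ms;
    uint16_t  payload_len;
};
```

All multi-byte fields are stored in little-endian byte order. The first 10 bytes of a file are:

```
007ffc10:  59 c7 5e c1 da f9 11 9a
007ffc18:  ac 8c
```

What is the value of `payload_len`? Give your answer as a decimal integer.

`payload_len` follows `duration_ms` (8 bytes), so it starts at byte offset 8 and occupies 2 bytes.
Bytes at offsets 8..9: AC 8C.
In little-endian order the low byte comes first in memory.
Reassemble most-significant byte first: 8C AC → 0x8CAC.
0x8CAC = 36012.

36012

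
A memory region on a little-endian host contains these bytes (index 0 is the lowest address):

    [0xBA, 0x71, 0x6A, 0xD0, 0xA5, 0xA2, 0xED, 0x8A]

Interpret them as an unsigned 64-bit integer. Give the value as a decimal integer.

10010836379764421050

Little-endian stores the least-significant byte at the lowest address.
Reassemble most-significant byte first: 8A ED A2 A5 D0 6A 71 BA → 0x8AEDA2A5D06A71BA.
0x8AEDA2A5D06A71BA = 10010836379764421050.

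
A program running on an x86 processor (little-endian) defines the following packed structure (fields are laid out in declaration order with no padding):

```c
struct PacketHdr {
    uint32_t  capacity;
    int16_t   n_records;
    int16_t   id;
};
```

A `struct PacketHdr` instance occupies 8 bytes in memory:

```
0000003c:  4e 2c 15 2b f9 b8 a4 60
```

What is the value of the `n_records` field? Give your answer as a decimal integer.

-18183

`n_records` follows `capacity` (4 bytes), so it starts at byte offset 4 and occupies 2 bytes.
Bytes at offsets 4..5: F9 B8.
In little-endian order the low byte comes first in memory.
Reassemble most-significant byte first: B8 F9 → 0xB8F9.
Top bit is set, so as a signed 16-bit value this is 0xB8F9 − 2^16 = -18183.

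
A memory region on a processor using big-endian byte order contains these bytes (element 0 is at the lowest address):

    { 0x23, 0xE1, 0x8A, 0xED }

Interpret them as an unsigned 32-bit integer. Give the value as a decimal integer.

Big-endian stores the most-significant byte at the lowest address.
The bytes are already most-significant first: 0x23E18AED.
0x23E18AED = 601983725.

601983725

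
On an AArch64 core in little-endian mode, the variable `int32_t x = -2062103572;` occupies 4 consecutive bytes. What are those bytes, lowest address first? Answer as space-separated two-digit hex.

Two's complement of -2062103572 in 32 bits: 2062103572 = 0x7AE93414; invert → 0x8516CBEB; add 1 → 0x8516CBEC.
Split into bytes (most-significant first): 85 16 CB EC.
Little-endian stores the least-significant byte at the lowest address.
So at ascending addresses the bytes are EC CB 16 85.

EC CB 16 85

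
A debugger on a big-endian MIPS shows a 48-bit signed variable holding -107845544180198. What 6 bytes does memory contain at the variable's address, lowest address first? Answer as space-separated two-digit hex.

Two's complement of -107845544180198 in 48 bits: 107845544180198 = 0x6215BF59F9E6; invert → 0x9DEA40A60619; add 1 → 0x9DEA40A6061A.
Split into bytes (most-significant first): 9D EA 40 A6 06 1A.
Big-endian stores the most-significant byte at the lowest address.
So the memory order matches the most-significant-first order: 9D EA 40 A6 06 1A.

9D EA 40 A6 06 1A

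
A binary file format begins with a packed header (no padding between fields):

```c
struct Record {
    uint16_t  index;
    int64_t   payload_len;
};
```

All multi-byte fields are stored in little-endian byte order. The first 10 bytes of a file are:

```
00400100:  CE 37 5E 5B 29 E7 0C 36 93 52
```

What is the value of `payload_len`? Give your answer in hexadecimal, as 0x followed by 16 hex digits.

0x5293360CE7295B5E

`payload_len` follows `index` (2 bytes), so it starts at byte offset 2 and occupies 8 bytes.
Bytes at offsets 2..9: 5E 5B 29 E7 0C 36 93 52.
Little-endian: lowest address holds the least-significant byte.
Reassemble most-significant byte first: 52 93 36 0C E7 29 5B 5E → 0x5293360CE7295B5E.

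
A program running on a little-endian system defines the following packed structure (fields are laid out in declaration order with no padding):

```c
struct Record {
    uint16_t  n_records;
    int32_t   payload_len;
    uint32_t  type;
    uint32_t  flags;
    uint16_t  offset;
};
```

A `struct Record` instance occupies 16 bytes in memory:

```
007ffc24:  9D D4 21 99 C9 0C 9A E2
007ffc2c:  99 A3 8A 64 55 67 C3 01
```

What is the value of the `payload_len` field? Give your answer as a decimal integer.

214538529

`payload_len` follows `n_records` (2 bytes), so it starts at byte offset 2 and occupies 4 bytes.
Bytes at offsets 2..5: 21 99 C9 0C.
In little-endian order the low byte comes first in memory.
Reassemble most-significant byte first: 0C C9 99 21 → 0x0CC99921.
0x0CC99921 = 214538529.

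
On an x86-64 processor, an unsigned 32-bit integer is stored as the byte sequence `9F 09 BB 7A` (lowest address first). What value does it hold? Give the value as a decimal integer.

2059078047

Little-endian: lowest address holds the least-significant byte.
Reassemble most-significant byte first: 7A BB 09 9F → 0x7ABB099F.
0x7ABB099F = 2059078047.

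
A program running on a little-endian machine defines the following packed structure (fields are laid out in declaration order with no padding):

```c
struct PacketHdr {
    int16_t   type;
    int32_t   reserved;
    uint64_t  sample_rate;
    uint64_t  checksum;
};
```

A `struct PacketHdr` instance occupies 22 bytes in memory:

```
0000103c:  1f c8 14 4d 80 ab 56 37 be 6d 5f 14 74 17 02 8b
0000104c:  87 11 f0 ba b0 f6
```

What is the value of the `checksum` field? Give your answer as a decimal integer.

`checksum` follows `type` (2 B), `reserved` (4 B), `sample_rate` (8 B), so it starts at offset 2 + 4 + 8 = 14 and occupies 8 bytes.
Bytes at offsets 14..21: 02 8B 87 11 F0 BA B0 F6.
In little-endian order the low byte comes first in memory.
Reassemble most-significant byte first: F6 B0 BA F0 11 87 8B 02 → 0xF6B0BAF011878B02.
0xF6B0BAF011878B02 = 17775913269480360706.

17775913269480360706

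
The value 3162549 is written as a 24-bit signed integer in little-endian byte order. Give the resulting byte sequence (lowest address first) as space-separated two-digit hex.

B5 41 30

3162549 in hexadecimal, padded to 24 bits, is 0x3041B5.
Split into bytes (most-significant first): 30 41 B5.
Little-endian: lowest address holds the least-significant byte.
So at ascending addresses the bytes are B5 41 30.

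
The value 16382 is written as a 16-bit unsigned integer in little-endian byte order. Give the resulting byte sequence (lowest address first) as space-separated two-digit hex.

16382 in hexadecimal, padded to 16 bits, is 0x3FFE.
Split into bytes (most-significant first): 3F FE.
Little-endian stores the least-significant byte at the lowest address.
So at ascending addresses the bytes are FE 3F.

FE 3F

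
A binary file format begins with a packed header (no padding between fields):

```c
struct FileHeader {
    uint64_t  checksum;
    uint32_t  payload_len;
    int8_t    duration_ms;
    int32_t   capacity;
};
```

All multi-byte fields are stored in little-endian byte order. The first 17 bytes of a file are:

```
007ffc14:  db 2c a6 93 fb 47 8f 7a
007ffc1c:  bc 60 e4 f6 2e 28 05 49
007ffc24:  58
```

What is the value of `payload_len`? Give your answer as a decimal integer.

4142162108

`payload_len` follows `checksum` (8 bytes), so it starts at byte offset 8 and occupies 4 bytes.
Bytes at offsets 8..11: BC 60 E4 F6.
In little-endian order the low byte comes first in memory.
Reassemble most-significant byte first: F6 E4 60 BC → 0xF6E460BC.
0xF6E460BC = 4142162108.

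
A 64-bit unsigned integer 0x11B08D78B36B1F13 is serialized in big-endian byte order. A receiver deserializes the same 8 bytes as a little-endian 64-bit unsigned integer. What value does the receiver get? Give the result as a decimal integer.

Stored big-endian, the bytes at ascending addresses are 11 B0 8D 78 B3 6B 1F 13.
Read back as little-endian, the first byte is least significant, giving 0x131F6BB3788DB011.
0x131F6BB3788DB011 = 1377938429564530705.

1377938429564530705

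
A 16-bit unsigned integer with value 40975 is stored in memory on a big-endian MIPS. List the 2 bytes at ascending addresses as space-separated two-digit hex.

A0 0F

40975 in hexadecimal, padded to 16 bits, is 0xA00F.
Split into bytes (most-significant first): A0 0F.
Big-endian stores the most-significant byte at the lowest address.
So the memory order matches the most-significant-first order: A0 0F.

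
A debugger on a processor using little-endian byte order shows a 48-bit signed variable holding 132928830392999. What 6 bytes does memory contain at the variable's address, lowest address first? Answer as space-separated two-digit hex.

A7 4A B7 E7 E5 78

132928830392999 in hexadecimal, padded to 48 bits, is 0x78E5E7B74AA7.
Split into bytes (most-significant first): 78 E5 E7 B7 4A A7.
In little-endian order the low byte comes first in memory.
So at ascending addresses the bytes are A7 4A B7 E7 E5 78.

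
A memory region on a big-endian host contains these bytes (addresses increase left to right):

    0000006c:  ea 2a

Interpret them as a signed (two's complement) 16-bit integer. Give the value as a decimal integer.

-5590

Big-endian: lowest address holds the most-significant byte.
The bytes are already most-significant first: 0xEA2A.
Top bit is set, so as a signed 16-bit value this is 0xEA2A − 2^16 = -5590.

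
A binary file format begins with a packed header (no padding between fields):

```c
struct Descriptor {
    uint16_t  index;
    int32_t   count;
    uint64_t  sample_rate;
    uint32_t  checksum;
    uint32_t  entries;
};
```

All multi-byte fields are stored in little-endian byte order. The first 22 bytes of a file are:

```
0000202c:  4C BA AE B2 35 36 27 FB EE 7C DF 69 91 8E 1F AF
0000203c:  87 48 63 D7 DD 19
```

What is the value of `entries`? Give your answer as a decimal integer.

`entries` follows `index` (2 B), `count` (4 B), `sample_rate` (8 B), `checksum` (4 B), so it starts at offset 2 + 4 + 8 + 4 = 18 and occupies 4 bytes.
Bytes at offsets 18..21: 63 D7 DD 19.
Little-endian stores the least-significant byte at the lowest address.
Reassemble most-significant byte first: 19 DD D7 63 → 0x19DDD763.
0x19DDD763 = 433968995.

433968995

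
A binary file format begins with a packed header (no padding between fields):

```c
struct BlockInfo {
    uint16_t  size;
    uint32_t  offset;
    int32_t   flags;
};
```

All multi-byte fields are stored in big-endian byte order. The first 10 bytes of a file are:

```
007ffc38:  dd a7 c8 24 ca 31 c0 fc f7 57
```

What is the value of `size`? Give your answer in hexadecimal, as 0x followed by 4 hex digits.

`size` is the first field, at byte offset 0, occupying 2 bytes.
Bytes at offsets 0..1: DD A7.
Big-endian stores the most-significant byte at the lowest address.
The bytes are already most-significant first: 0xDDA7.

0xDDA7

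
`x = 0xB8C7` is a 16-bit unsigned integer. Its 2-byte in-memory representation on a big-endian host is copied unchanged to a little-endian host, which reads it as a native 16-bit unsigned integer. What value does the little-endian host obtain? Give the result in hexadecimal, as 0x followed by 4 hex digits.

0xC7B8

Stored big-endian, the bytes at ascending addresses are B8 C7.
Read back as little-endian, the first byte is least significant, giving 0xC7B8.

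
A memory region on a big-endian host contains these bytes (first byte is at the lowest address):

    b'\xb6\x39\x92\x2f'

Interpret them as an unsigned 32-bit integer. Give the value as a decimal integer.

Big-endian stores the most-significant byte at the lowest address.
The bytes are already most-significant first: 0xB639922F.
0xB639922F = 3057226287.

3057226287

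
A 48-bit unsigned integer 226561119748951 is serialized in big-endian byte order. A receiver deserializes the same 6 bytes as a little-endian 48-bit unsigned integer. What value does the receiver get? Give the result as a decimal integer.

226561119748951 in 48-bit hexadecimal is 0xCE0E5F100357.
Stored big-endian, the bytes at ascending addresses are CE 0E 5F 10 03 57.
Read back as little-endian, the first byte is least significant, giving 0x5703105F0ECE.
0x5703105F0ECE = 95670671183566.

95670671183566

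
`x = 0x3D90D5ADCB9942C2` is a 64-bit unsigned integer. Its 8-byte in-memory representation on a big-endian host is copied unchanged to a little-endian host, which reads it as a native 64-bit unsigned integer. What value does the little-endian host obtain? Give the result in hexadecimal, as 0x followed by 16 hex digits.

0xC24299CBADD5903D

Stored big-endian, the bytes at ascending addresses are 3D 90 D5 AD CB 99 42 C2.
Read back as little-endian, the first byte is least significant, giving 0xC24299CBADD5903D.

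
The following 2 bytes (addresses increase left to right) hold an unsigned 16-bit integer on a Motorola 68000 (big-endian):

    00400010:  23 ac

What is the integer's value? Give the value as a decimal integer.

Big-endian stores the most-significant byte at the lowest address.
The bytes are already most-significant first: 0x23AC.
0x23AC = 9132.

9132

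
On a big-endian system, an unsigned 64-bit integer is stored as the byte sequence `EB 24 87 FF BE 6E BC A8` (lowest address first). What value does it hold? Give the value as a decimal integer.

16943817230555987112

Big-endian stores the most-significant byte at the lowest address.
The bytes are already most-significant first: 0xEB2487FFBE6EBCA8.
0xEB2487FFBE6EBCA8 = 16943817230555987112.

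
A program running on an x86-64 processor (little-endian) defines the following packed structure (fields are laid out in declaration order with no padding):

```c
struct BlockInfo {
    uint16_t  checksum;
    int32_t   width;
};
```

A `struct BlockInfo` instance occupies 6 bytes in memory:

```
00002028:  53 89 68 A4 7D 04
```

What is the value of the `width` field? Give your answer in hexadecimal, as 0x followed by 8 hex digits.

0x047DA468

`width` follows `checksum` (2 bytes), so it starts at byte offset 2 and occupies 4 bytes.
Bytes at offsets 2..5: 68 A4 7D 04.
Little-endian: lowest address holds the least-significant byte.
Reassemble most-significant byte first: 04 7D A4 68 → 0x047DA468.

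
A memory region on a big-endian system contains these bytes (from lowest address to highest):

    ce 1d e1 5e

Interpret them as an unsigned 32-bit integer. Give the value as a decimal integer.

3458064734

Big-endian stores the most-significant byte at the lowest address.
The bytes are already most-significant first: 0xCE1DE15E.
0xCE1DE15E = 3458064734.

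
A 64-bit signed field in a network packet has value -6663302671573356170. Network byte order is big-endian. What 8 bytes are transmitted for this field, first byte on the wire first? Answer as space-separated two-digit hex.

A3 87 31 86 1D F5 71 76

Two's complement of -6663302671573356170 in 64 bits: 6663302671573356170 = 0x5C78CE79E20A8E8A; invert → 0xA38731861DF57175; add 1 → 0xA38731861DF57176.
Split into bytes (most-significant first): A3 87 31 86 1D F5 71 76.
Big-endian stores the most-significant byte at the lowest address.
So the memory order matches the most-significant-first order: A3 87 31 86 1D F5 71 76.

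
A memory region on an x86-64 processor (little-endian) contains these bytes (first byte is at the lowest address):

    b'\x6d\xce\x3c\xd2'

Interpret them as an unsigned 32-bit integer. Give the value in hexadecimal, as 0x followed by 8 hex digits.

In little-endian order the low byte comes first in memory.
Reassemble most-significant byte first: D2 3C CE 6D → 0xD23CCE6D.

0xD23CCE6D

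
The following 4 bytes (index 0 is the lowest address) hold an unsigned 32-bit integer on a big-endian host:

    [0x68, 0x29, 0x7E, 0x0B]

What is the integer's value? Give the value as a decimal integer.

Big-endian: lowest address holds the most-significant byte.
The bytes are already most-significant first: 0x68297E0B.
0x68297E0B = 1747549707.

1747549707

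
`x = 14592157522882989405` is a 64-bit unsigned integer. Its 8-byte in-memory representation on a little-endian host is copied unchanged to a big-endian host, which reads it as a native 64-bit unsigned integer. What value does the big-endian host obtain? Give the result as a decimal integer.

6705292883513147850

14592157522882989405 in 64-bit hexadecimal is 0xCA81C1F459FC0D5D.
Stored little-endian, the bytes at ascending addresses are 5D 0D FC 59 F4 C1 81 CA.
Read back as big-endian, the last byte is least significant, giving 0x5D0DFC59F4C181CA.
0x5D0DFC59F4C181CA = 6705292883513147850.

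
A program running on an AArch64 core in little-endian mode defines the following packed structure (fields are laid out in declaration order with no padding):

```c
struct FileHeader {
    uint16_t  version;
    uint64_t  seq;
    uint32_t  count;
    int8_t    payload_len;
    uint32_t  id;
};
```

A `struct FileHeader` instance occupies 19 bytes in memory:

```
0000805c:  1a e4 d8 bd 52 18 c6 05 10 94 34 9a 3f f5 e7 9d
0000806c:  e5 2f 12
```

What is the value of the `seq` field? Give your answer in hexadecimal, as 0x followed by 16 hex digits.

`seq` follows `version` (2 bytes), so it starts at byte offset 2 and occupies 8 bytes.
Bytes at offsets 2..9: D8 BD 52 18 C6 05 10 94.
Little-endian stores the least-significant byte at the lowest address.
Reassemble most-significant byte first: 94 10 05 C6 18 52 BD D8 → 0x941005C61852BDD8.

0x941005C61852BDD8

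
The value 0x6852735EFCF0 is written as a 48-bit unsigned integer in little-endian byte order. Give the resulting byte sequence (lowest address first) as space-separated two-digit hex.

Split into bytes (most-significant first): 68 52 73 5E FC F0.
Little-endian: lowest address holds the least-significant byte.
So at ascending addresses the bytes are F0 FC 5E 73 52 68.

F0 FC 5E 73 52 68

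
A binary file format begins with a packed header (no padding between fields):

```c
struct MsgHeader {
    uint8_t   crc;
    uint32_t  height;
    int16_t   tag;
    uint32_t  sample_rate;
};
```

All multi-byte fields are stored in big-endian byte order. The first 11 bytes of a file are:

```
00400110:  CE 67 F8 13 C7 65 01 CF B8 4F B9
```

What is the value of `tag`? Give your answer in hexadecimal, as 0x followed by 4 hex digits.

`tag` follows `crc` (1 B), `height` (4 B), so it starts at offset 1 + 4 = 5 and occupies 2 bytes.
Bytes at offsets 5..6: 65 01.
In big-endian order the high byte comes first in memory.
The bytes are already most-significant first: 0x6501.

0x6501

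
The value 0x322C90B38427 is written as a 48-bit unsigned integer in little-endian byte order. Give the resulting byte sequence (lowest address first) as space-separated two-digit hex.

27 84 B3 90 2C 32

Split into bytes (most-significant first): 32 2C 90 B3 84 27.
In little-endian order the low byte comes first in memory.
So at ascending addresses the bytes are 27 84 B3 90 2C 32.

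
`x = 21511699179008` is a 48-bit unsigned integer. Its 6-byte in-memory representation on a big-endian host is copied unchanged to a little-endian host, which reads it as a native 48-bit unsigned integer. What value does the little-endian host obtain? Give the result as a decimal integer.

21511699179008 in 48-bit hexadecimal is 0x139095302600.
Stored big-endian, the bytes at ascending addresses are 13 90 95 30 26 00.
Read back as little-endian, the first byte is least significant, giving 0x002630959013.
0x002630959013 = 164023865363.

164023865363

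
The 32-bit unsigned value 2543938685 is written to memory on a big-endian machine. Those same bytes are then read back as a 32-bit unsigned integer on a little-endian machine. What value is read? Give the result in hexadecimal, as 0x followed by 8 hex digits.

2543938685 in 32-bit hexadecimal is 0x97A16C7D.
Stored big-endian, the bytes at ascending addresses are 97 A1 6C 7D.
Read back as little-endian, the first byte is least significant, giving 0x7D6CA197.

0x7D6CA197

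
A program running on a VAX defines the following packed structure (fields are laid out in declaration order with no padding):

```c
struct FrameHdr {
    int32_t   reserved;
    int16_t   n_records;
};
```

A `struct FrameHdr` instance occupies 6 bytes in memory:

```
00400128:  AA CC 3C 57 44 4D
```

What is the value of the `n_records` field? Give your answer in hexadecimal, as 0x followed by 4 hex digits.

0x4D44

`n_records` follows `reserved` (4 bytes), so it starts at byte offset 4 and occupies 2 bytes.
Bytes at offsets 4..5: 44 4D.
Little-endian: lowest address holds the least-significant byte.
Reassemble most-significant byte first: 4D 44 → 0x4D44.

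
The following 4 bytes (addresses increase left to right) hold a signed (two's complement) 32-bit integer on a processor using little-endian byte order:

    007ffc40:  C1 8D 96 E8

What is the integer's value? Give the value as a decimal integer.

In little-endian order the low byte comes first in memory.
Reassemble most-significant byte first: E8 96 8D C1 → 0xE8968DC1.
Top bit is set, so as a signed 32-bit value this is 0xE8968DC1 − 2^32 = -392786495.

-392786495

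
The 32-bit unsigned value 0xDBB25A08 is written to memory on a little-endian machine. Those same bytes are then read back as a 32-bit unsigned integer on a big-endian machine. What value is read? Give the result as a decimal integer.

140161755

Stored little-endian, the bytes at ascending addresses are 08 5A B2 DB.
Read back as big-endian, the last byte is least significant, giving 0x085AB2DB.
0x085AB2DB = 140161755.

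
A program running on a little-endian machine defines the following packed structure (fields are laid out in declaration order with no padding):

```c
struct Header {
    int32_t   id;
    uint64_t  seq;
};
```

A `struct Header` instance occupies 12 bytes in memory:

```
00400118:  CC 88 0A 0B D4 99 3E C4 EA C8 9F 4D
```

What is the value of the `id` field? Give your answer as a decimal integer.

185239756

`id` is the first field, at byte offset 0, occupying 4 bytes.
Bytes at offsets 0..3: CC 88 0A 0B.
Little-endian stores the least-significant byte at the lowest address.
Reassemble most-significant byte first: 0B 0A 88 CC → 0x0B0A88CC.
0x0B0A88CC = 185239756.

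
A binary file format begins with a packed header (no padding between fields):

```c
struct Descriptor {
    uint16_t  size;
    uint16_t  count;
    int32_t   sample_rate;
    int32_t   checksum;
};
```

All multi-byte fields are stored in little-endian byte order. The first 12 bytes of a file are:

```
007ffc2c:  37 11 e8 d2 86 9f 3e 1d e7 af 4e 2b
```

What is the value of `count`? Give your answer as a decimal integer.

`count` follows `size` (2 bytes), so it starts at byte offset 2 and occupies 2 bytes.
Bytes at offsets 2..3: E8 D2.
Little-endian stores the least-significant byte at the lowest address.
Reassemble most-significant byte first: D2 E8 → 0xD2E8.
0xD2E8 = 53992.

53992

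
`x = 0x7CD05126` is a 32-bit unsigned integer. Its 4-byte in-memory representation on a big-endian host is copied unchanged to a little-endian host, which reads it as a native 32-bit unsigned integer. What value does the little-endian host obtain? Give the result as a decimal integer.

Stored big-endian, the bytes at ascending addresses are 7C D0 51 26.
Read back as little-endian, the first byte is least significant, giving 0x2651D07C.
0x2651D07C = 642895996.

642895996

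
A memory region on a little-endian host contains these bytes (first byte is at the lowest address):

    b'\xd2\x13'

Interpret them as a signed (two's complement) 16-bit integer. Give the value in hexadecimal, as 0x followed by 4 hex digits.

In little-endian order the low byte comes first in memory.
Reassemble most-significant byte first: 13 D2 → 0x13D2.

0x13D2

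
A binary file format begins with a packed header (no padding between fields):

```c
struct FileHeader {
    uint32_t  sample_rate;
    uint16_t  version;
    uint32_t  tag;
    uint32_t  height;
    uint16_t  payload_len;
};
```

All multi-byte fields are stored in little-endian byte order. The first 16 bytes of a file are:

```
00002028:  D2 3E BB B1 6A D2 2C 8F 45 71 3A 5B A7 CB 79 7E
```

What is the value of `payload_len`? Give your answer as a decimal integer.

32377

`payload_len` follows `sample_rate` (4 B), `version` (2 B), `tag` (4 B), `height` (4 B), so it starts at offset 4 + 2 + 4 + 4 = 14 and occupies 2 bytes.
Bytes at offsets 14..15: 79 7E.
In little-endian order the low byte comes first in memory.
Reassemble most-significant byte first: 7E 79 → 0x7E79.
0x7E79 = 32377.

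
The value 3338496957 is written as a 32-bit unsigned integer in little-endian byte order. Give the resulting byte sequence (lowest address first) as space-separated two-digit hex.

BD 6B FD C6

3338496957 in hexadecimal, padded to 32 bits, is 0xC6FD6BBD.
Split into bytes (most-significant first): C6 FD 6B BD.
Little-endian stores the least-significant byte at the lowest address.
So at ascending addresses the bytes are BD 6B FD C6.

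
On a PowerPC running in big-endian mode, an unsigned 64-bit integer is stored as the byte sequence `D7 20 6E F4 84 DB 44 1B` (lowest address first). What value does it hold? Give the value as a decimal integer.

Big-endian stores the most-significant byte at the lowest address.
The bytes are already most-significant first: 0xD7206EF484DB441B.
0xD7206EF484DB441B = 15501511913889285147.

15501511913889285147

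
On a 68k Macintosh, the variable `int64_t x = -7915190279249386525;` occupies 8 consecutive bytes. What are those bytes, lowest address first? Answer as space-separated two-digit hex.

Two's complement of -7915190279249386525 in 64 bits: 7915190279249386525 = 0x6DD8679F5C48DC1D; invert → 0x92279860A3B723E2; add 1 → 0x92279860A3B723E3.
Split into bytes (most-significant first): 92 27 98 60 A3 B7 23 E3.
Big-endian: lowest address holds the most-significant byte.
So the memory order matches the most-significant-first order: 92 27 98 60 A3 B7 23 E3.

92 27 98 60 A3 B7 23 E3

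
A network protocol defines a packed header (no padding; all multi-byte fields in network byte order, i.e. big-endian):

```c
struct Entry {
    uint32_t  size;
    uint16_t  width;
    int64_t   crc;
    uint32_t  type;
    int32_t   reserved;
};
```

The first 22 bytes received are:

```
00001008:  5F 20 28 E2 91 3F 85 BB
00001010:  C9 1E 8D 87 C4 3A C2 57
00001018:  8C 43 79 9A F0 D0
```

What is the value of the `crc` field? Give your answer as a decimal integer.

`crc` follows `size` (4 B), `width` (2 B), so it starts at offset 4 + 2 = 6 and occupies 8 bytes.
Bytes at offsets 6..13: 85 BB C9 1E 8D 87 C4 3A.
In big-endian order the high byte comes first in memory.
The bytes are already most-significant first: 0x85BBC91E8D87C43A.
Top bit is set, so as a signed 64-bit value this is 0x85BBC91E8D87C43A − 2^64 = -8810227112959556550.

-8810227112959556550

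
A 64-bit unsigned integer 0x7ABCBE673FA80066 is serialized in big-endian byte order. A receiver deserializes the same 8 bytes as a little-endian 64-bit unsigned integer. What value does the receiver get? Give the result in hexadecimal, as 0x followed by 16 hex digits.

Stored big-endian, the bytes at ascending addresses are 7A BC BE 67 3F A8 00 66.
Read back as little-endian, the first byte is least significant, giving 0x6600A83F67BEBC7A.

0x6600A83F67BEBC7A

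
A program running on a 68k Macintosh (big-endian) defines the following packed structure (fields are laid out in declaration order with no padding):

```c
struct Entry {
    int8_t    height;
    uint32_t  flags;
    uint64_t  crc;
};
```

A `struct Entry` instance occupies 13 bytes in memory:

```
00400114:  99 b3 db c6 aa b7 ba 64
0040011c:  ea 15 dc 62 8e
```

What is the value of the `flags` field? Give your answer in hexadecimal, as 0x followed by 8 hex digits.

0xB3DBC6AA

`flags` follows `height` (1 byte), so it starts at byte offset 1 and occupies 4 bytes.
Bytes at offsets 1..4: B3 DB C6 AA.
Big-endian stores the most-significant byte at the lowest address.
The bytes are already most-significant first: 0xB3DBC6AA.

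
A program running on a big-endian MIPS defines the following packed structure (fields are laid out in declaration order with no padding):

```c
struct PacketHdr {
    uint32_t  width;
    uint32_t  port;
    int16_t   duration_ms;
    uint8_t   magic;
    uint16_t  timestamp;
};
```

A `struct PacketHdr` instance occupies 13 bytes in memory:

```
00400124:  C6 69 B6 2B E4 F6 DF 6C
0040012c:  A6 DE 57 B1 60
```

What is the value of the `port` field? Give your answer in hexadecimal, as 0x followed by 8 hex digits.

`port` follows `width` (4 bytes), so it starts at byte offset 4 and occupies 4 bytes.
Bytes at offsets 4..7: E4 F6 DF 6C.
In big-endian order the high byte comes first in memory.
The bytes are already most-significant first: 0xE4F6DF6C.

0xE4F6DF6C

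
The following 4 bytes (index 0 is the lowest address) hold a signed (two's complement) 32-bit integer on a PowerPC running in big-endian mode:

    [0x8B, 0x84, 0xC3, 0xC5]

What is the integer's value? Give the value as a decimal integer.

Big-endian stores the most-significant byte at the lowest address.
The bytes are already most-significant first: 0x8B84C3C5.
Top bit is set, so as a signed 32-bit value this is 0x8B84C3C5 − 2^32 = -1954233403.

-1954233403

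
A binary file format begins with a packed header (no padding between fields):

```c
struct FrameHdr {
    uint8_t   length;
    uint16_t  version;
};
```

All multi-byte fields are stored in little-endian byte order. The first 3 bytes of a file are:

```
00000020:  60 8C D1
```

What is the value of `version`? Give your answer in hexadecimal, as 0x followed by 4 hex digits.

`version` follows `length` (1 byte), so it starts at byte offset 1 and occupies 2 bytes.
Bytes at offsets 1..2: 8C D1.
In little-endian order the low byte comes first in memory.
Reassemble most-significant byte first: D1 8C → 0xD18C.

0xD18C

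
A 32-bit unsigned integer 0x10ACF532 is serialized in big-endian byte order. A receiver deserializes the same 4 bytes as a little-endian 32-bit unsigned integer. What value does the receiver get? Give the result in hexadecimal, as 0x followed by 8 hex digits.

Stored big-endian, the bytes at ascending addresses are 10 AC F5 32.
Read back as little-endian, the first byte is least significant, giving 0x32F5AC10.

0x32F5AC10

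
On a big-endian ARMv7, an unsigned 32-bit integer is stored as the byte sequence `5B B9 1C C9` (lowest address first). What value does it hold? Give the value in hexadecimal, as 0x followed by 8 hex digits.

In big-endian order the high byte comes first in memory.
The bytes are already most-significant first: 0x5BB91CC9.

0x5BB91CC9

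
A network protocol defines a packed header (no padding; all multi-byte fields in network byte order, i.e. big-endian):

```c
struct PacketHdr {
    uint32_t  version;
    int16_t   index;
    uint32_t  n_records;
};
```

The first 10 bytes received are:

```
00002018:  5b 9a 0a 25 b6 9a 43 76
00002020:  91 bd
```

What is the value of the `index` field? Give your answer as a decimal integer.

-18790

`index` follows `version` (4 bytes), so it starts at byte offset 4 and occupies 2 bytes.
Bytes at offsets 4..5: B6 9A.
Big-endian stores the most-significant byte at the lowest address.
The bytes are already most-significant first: 0xB69A.
Top bit is set, so as a signed 16-bit value this is 0xB69A − 2^16 = -18790.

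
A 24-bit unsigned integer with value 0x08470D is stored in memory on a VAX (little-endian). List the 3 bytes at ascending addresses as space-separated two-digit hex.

Split into bytes (most-significant first): 08 47 0D.
Little-endian: lowest address holds the least-significant byte.
So at ascending addresses the bytes are 0D 47 08.

0D 47 08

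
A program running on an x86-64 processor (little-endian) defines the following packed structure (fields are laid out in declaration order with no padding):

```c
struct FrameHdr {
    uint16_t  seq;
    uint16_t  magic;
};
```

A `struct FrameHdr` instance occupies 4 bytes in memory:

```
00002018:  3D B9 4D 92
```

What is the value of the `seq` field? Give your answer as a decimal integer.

`seq` is the first field, at byte offset 0, occupying 2 bytes.
Bytes at offsets 0..1: 3D B9.
Little-endian: lowest address holds the least-significant byte.
Reassemble most-significant byte first: B9 3D → 0xB93D.
0xB93D = 47421.

47421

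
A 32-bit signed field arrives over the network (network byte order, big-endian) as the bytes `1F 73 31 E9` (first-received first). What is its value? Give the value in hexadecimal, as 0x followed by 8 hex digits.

0x1F7331E9

Big-endian stores the most-significant byte at the lowest address.
The bytes are already most-significant first: 0x1F7331E9.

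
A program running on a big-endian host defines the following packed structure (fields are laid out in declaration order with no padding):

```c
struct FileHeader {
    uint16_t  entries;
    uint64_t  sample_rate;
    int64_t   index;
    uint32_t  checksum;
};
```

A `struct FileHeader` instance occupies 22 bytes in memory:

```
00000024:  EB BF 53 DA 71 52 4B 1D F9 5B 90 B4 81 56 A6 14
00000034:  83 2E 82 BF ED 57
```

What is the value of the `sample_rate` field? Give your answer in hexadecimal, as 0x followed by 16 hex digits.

`sample_rate` follows `entries` (2 bytes), so it starts at byte offset 2 and occupies 8 bytes.
Bytes at offsets 2..9: 53 DA 71 52 4B 1D F9 5B.
Big-endian: lowest address holds the most-significant byte.
The bytes are already most-significant first: 0x53DA71524B1DF95B.

0x53DA71524B1DF95B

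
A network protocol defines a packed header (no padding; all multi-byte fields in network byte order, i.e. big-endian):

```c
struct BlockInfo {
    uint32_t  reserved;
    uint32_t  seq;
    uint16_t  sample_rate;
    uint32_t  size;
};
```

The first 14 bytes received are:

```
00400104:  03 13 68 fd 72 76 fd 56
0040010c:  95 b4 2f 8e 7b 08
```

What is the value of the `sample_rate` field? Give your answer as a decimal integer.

`sample_rate` follows `reserved` (4 B), `seq` (4 B), so it starts at offset 4 + 4 = 8 and occupies 2 bytes.
Bytes at offsets 8..9: 95 B4.
Big-endian: lowest address holds the most-significant byte.
The bytes are already most-significant first: 0x95B4.
0x95B4 = 38324.

38324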